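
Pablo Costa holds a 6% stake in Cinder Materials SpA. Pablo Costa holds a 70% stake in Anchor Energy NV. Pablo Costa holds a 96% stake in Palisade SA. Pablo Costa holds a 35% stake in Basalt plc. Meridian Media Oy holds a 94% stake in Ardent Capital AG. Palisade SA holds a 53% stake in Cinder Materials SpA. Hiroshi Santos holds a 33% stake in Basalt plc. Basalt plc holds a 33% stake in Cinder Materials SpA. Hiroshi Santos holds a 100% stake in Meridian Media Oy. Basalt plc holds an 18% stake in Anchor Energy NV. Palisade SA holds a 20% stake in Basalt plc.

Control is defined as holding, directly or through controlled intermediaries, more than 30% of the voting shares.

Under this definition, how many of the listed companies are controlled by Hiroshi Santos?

4

Hiroshi holds 33% of Basalt, so Hiroshi controls Basalt.
Hiroshi holds 100% of Meridian, so Hiroshi controls Meridian.
Basalt holds 33% of Cinder, so Hiroshi controls Cinder.
Meridian holds 94% of Ardent, so Hiroshi controls Ardent.
No other company's threshold is met.
Hiroshi controls 4 companies.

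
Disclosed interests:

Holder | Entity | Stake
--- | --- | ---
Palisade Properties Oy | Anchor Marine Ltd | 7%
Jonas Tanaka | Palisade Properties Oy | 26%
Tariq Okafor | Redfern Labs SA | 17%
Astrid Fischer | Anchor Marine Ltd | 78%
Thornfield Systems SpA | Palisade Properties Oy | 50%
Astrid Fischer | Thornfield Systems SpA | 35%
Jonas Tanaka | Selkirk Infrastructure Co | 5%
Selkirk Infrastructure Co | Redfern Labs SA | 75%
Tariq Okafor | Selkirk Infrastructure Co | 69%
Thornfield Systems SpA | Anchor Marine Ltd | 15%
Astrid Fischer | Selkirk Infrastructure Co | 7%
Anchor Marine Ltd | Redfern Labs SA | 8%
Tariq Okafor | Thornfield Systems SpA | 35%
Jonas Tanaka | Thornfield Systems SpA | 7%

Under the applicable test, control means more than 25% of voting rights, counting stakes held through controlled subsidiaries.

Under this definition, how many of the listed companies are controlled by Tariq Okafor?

Tariq holds 35% of Thornfield, so Tariq controls Thornfield.
Tariq holds 69% of Selkirk, so Tariq controls Selkirk.
Thornfield holds 50% of Palisade, so Tariq controls Palisade.
Tariq and Selkirk together hold 17% + 75% = 92% of Redfern, so Tariq controls Redfern.
No other company's threshold is met.
Tariq controls 4 companies.

4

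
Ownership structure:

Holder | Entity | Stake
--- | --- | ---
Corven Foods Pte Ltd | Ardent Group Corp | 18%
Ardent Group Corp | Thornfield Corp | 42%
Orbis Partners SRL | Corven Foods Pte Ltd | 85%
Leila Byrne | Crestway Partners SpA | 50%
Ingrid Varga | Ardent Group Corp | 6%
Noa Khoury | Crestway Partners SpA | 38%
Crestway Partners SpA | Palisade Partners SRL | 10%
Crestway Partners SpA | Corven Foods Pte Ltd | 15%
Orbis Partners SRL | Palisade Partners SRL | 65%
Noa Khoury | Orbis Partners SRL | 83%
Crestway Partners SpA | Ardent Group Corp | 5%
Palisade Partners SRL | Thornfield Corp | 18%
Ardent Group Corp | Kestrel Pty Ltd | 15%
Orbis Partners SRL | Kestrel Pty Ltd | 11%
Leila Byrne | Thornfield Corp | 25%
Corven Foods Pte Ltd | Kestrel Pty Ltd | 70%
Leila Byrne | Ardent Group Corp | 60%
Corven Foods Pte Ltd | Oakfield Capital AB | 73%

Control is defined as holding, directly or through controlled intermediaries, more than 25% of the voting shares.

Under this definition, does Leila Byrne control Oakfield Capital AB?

Leila holds 50% of Crestway, so Leila controls Crestway.
Crestway and Leila together hold 5% + 60% = 65% of Ardent, so Leila controls Ardent.
Ardent and Leila together hold 42% + 25% = 67% of Thornfield, so Leila controls Thornfield.
Neither Leila nor any entity Leila controls holds any voting interest in Oakfield.
So Leila does not control Oakfield.

No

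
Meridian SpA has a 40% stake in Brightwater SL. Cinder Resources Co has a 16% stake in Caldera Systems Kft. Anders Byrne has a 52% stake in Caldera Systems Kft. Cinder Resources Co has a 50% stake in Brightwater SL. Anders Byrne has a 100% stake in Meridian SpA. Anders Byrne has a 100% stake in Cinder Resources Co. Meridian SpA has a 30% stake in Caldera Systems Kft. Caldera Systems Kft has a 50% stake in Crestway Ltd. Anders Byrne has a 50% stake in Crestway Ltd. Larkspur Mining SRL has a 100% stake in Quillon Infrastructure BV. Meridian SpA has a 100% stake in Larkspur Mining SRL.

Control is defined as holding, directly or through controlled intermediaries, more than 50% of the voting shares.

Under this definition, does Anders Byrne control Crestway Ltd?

Yes

Anders holds 100% of Cinder, so Anders controls Cinder.
Anders holds 100% of Meridian, so Anders controls Meridian.
Anders and Meridian and Cinder together hold 52% + 30% + 16% = 98% of Caldera, so Anders controls Caldera.
Caldera and Anders together hold 50% + 50% = 100% of Crestway, so Anders controls Crestway.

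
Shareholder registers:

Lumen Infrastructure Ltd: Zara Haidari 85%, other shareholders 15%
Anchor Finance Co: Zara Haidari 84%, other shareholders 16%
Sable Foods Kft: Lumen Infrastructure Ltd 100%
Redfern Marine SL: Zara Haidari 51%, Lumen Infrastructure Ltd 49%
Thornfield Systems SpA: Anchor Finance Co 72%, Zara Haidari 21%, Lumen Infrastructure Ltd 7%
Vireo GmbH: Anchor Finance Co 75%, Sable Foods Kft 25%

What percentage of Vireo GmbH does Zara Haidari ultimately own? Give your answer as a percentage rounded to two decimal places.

Zara reaches Vireo along 2 paths.
Via Anchor: 84% × 75% = 63%.
Via Lumen → Sable: 85% × 100% × 25% = 21.25%.
Total: 63% + 21.25% = 84.25%.

84.25%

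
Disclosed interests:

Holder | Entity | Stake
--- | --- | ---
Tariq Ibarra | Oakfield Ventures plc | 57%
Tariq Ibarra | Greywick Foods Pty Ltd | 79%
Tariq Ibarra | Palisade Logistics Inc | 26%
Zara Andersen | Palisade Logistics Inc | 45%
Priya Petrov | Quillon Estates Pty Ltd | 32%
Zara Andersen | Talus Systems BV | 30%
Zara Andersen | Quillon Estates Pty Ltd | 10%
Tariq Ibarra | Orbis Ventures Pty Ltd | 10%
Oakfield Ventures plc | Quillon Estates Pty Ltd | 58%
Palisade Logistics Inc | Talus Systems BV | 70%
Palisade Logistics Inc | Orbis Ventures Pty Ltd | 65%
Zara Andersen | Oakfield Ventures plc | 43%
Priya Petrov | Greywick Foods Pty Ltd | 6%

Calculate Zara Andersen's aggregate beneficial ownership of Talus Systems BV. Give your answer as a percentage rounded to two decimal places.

61.50%

Zara reaches Talus along 2 paths.
Via Palisade: 45% × 70% = 31.5%.
Direct stake: 30% = 30%.
Total: 31.5% + 30% = 61.5%.
Rounded: 61.50%.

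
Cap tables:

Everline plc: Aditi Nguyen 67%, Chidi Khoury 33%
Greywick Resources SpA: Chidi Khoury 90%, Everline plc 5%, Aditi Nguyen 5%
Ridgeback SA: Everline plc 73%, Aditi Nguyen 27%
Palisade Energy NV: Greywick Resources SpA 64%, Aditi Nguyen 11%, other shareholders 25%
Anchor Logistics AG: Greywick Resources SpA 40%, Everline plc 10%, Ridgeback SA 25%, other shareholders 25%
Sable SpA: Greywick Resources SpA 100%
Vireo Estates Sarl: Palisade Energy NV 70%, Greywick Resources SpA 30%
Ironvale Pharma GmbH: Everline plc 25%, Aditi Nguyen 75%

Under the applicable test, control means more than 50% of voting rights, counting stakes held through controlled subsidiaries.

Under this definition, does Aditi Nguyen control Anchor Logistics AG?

No

Aditi holds 67% of Everline, so Aditi controls Everline.
Everline and Aditi together hold 73% + 27% = 100% of Ridgeback, so Aditi controls Ridgeback.
Everline and Aditi together hold 25% + 75% = 100% of Ironvale, so Aditi controls Ironvale.
In Anchor, Aditi's side holds only 10% + 25% = 35%, not > 50%.
So Aditi does not control Anchor.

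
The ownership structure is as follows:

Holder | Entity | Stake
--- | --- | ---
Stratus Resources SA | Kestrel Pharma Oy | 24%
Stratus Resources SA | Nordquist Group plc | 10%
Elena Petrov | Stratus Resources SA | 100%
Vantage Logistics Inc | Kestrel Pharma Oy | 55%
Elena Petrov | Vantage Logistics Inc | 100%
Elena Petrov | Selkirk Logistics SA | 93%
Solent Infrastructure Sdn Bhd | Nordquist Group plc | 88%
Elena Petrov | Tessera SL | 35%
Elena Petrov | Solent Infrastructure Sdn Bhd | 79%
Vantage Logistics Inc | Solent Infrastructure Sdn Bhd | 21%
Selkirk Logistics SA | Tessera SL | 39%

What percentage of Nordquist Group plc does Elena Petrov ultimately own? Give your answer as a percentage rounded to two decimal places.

98.00%

Elena reaches Nordquist along 3 paths.
Via Stratus: 100% × 10% = 10%.
Via Vantage → Solent: 100% × 21% × 88% = 18.48%.
Via Solent: 79% × 88% = 69.52%.
Total: 10% + 18.48% + 69.52% = 98%.
Rounded: 98.00%.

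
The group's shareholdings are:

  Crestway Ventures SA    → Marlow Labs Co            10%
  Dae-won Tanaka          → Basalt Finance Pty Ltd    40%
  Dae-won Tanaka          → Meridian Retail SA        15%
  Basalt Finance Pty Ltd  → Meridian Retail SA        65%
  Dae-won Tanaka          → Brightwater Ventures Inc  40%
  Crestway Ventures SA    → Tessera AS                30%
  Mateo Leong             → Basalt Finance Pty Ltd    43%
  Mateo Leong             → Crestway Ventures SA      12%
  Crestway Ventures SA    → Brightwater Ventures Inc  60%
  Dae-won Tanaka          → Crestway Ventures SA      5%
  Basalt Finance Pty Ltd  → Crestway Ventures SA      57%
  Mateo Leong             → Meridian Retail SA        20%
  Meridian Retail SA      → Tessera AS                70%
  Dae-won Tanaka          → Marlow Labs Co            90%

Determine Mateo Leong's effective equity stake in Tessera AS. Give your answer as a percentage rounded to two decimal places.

44.52%

Mateo reaches Tessera along 4 paths.
Via Basalt → Meridian: 43% × 65% × 70% = 19.565%.
Via Meridian: 20% × 70% = 14%.
Via Basalt → Crestway: 43% × 57% × 30% = 7.353%.
Via Crestway: 12% × 30% = 3.6%.
Total: 19.565% + 14% + 7.353% + 3.6% = 44.518%.
Rounded: 44.52%.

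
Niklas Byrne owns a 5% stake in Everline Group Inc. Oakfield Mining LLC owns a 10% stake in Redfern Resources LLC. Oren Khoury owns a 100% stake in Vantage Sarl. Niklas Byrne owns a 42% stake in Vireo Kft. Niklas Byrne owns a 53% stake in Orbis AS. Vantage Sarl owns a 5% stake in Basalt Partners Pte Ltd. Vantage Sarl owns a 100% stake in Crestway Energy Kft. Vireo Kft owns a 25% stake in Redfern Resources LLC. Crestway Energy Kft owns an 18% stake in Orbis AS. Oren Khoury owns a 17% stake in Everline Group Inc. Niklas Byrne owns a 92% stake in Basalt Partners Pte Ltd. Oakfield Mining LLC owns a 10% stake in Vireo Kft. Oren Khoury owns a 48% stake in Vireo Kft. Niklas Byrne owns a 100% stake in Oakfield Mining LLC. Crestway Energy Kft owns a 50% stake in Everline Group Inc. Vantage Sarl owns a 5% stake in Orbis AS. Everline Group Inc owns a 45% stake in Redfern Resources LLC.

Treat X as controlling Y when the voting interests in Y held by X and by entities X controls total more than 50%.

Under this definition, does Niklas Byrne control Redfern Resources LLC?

Niklas holds 100% of Oakfield, so Niklas controls Oakfield.
Niklas and Oakfield together hold 42% + 10% = 52% of Vireo, so Niklas controls Vireo.
Niklas holds 53% of Orbis, so Niklas controls Orbis.
Niklas holds 92% of Basalt, so Niklas controls Basalt.
In Redfern, Niklas's side holds only 10% + 25% = 35%, not > 50%.
So Niklas does not control Redfern.

No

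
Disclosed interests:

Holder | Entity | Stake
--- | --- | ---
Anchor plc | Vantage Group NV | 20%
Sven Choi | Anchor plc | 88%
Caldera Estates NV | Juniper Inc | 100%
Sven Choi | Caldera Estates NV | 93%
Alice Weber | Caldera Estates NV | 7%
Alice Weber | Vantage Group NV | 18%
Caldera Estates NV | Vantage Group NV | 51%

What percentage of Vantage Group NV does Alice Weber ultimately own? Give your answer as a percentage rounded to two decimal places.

21.57%

Alice reaches Vantage along 2 paths.
Via Caldera: 7% × 51% = 3.57%.
Direct stake: 18% = 18%.
Total: 3.57% + 18% = 21.57%.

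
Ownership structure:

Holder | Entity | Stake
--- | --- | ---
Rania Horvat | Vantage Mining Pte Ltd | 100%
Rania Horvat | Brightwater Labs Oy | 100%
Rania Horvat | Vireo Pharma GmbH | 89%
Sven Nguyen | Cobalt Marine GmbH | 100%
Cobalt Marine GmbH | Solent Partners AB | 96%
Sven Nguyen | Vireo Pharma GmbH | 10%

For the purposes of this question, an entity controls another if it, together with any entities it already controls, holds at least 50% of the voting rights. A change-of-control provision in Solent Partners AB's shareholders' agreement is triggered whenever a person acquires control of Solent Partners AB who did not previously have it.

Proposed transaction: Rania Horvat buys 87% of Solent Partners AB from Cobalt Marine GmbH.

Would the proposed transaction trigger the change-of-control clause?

The purchase adds only to Rania's holdings (Cobalt's stake shrinks), so Rania is the only person who could newly come to control Solent.
Rania holds 89% of Vireo, so Rania controls Vireo.
Rania holds 100% of Vantage, so Rania controls Vantage.
Rania holds 100% of Brightwater, so Rania controls Brightwater.
Neither Rania nor any entity Rania controls holds any voting interest in Solent.
So before the transaction, Rania does not control Solent.
After the purchase, Rania holds 87% of Solent directly, and Cobalt's stake falls to 9%.
Rania holds 87% of Solent, so Rania controls Solent.
Rania did not control Solent before and does after, so the clause is triggered.

Yes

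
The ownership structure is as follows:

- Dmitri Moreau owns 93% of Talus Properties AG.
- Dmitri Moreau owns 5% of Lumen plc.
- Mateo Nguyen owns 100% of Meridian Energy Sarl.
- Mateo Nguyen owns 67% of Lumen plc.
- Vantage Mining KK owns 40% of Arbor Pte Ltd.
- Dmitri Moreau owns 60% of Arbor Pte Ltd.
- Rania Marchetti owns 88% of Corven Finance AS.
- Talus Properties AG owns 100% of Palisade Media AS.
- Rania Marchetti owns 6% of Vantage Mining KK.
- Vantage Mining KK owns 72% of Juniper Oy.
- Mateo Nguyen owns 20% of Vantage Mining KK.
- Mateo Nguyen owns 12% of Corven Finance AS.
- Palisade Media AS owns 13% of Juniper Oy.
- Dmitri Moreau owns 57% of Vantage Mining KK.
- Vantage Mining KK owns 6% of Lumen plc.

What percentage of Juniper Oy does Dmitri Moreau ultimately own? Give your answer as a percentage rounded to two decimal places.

Dmitri reaches Juniper along 2 paths.
Via Vantage: 57% × 72% = 41.04%.
Via Talus → Palisade: 93% × 100% × 13% = 12.09%.
Total: 41.04% + 12.09% = 53.13%.

53.13%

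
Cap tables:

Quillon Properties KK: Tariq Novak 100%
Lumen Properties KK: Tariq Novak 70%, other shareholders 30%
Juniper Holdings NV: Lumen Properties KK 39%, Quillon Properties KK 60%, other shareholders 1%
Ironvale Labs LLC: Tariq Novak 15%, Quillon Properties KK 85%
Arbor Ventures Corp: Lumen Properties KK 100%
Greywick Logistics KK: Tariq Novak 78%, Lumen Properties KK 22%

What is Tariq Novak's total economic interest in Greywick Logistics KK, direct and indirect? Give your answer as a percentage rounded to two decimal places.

Tariq reaches Greywick along 2 paths.
Direct stake: 78% = 78%.
Via Lumen: 70% × 22% = 15.4%.
Total: 78% + 15.4% = 93.4%.
Rounded: 93.40%.

93.40%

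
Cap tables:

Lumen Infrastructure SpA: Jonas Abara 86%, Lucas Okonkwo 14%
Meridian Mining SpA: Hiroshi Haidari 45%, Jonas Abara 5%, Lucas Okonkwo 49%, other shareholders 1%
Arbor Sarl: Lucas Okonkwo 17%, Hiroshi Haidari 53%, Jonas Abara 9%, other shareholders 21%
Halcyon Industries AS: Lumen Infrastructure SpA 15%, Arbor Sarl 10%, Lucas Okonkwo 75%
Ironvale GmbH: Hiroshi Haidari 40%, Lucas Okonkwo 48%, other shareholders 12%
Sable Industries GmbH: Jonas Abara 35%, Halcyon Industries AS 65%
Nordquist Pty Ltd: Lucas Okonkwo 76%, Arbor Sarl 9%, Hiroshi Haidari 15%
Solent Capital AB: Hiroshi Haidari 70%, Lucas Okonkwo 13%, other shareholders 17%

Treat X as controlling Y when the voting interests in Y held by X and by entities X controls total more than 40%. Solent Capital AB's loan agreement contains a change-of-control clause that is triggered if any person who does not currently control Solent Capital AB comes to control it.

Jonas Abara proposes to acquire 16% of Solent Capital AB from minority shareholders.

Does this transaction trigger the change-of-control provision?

No

The purchase changes only Jonas's holdings, so Jonas is the only person who could newly come to control Solent.
Jonas holds 86% of Lumen, so Jonas controls Lumen.
Neither Jonas nor any entity Jonas controls holds any voting interest in Solent.
So before the transaction, Jonas does not control Solent.
After the purchase, Jonas holds 16% of Solent directly.
After the transaction, Jonas's side holds 16% of Solent, not > 40%, so Jonas still does not control Solent.
No new person acquires control, so the clause is not triggered.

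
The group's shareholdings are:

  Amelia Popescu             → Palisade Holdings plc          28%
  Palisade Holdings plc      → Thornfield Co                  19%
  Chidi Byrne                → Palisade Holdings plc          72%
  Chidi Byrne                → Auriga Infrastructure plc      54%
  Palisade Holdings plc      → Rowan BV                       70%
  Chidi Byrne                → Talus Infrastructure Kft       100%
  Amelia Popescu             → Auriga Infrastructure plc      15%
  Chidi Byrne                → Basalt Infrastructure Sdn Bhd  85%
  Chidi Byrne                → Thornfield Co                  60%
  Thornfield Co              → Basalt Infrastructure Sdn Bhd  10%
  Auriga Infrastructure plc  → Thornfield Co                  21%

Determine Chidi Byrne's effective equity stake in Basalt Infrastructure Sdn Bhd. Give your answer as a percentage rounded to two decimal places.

93.50%

Chidi reaches Basalt along 4 paths.
Via Thornfield: 60% × 10% = 6%.
Via Palisade → Thornfield: 72% × 19% × 10% = 1.368%.
Via Auriga → Thornfield: 54% × 21% × 10% = 1.134%.
Direct stake: 85% = 85%.
Total: 6% + 1.368% + 1.134% + 85% = 93.502%.
Rounded: 93.50%.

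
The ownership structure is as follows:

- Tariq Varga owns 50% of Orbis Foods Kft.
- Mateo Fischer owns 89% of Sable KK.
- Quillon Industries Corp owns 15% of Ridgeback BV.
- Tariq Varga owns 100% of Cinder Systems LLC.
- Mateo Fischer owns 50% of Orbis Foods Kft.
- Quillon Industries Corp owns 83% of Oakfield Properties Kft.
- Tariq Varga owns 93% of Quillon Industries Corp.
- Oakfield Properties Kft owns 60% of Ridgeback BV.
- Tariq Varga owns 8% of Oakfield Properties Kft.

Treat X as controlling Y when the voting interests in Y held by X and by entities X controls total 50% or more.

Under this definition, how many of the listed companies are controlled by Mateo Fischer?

Mateo holds 50% of Orbis, so Mateo controls Orbis.
Mateo holds 89% of Sable, so Mateo controls Sable.
No other company's threshold is met.
Mateo controls 2 companies.

2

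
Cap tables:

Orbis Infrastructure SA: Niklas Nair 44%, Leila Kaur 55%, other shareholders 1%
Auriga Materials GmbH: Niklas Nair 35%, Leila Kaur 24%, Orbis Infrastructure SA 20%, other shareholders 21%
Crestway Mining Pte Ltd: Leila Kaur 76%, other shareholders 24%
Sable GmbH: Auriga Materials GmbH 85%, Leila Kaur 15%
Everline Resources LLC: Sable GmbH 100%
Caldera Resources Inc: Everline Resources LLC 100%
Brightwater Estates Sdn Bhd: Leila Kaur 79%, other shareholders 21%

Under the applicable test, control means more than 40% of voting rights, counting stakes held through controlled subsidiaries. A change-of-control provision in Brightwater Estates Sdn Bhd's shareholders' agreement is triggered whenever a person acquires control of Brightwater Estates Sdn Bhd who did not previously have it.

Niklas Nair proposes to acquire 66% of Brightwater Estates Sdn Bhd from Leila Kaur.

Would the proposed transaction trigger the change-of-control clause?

The purchase adds only to Niklas's holdings (Leila's stake shrinks), so Niklas is the only person who could newly come to control Brightwater.
Niklas holds 44% of Orbis, so Niklas controls Orbis.
Niklas and Orbis together hold 35% + 20% = 55% of Auriga, so Niklas controls Auriga.
Auriga holds 85% of Sable, so Niklas controls Sable.
Sable holds 100% of Everline, so Niklas controls Everline.
Everline holds 100% of Caldera, so Niklas controls Caldera.
Neither Niklas nor any entity Niklas controls holds any voting interest in Brightwater.
So before the transaction, Niklas does not control Brightwater.
After the purchase, Niklas holds 66% of Brightwater directly, and Leila's stake falls to 13%.
Niklas holds 66% of Brightwater, so Niklas controls Brightwater.
Niklas did not control Brightwater before and does after, so the clause is triggered.

Yes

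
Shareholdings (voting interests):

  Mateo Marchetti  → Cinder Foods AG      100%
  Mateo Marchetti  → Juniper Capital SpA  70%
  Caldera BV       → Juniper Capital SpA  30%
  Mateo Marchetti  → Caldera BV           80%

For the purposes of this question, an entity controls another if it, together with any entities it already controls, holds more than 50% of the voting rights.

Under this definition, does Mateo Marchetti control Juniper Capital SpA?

Yes

Mateo holds 80% of Caldera, so Mateo controls Caldera.
Caldera and Mateo together hold 30% + 70% = 100% of Juniper, so Mateo controls Juniper.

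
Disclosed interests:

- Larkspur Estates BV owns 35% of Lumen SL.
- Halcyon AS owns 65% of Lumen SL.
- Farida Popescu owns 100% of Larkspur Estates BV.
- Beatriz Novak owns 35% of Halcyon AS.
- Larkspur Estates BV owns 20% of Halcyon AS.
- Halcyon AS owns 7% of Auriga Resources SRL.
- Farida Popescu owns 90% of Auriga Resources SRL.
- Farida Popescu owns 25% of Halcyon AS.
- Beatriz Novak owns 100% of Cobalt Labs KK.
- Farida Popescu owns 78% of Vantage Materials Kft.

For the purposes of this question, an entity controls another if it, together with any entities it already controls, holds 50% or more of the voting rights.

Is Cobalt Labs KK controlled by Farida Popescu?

Farida holds 100% of Larkspur, so Farida controls Larkspur.
Farida holds 78% of Vantage, so Farida controls Vantage.
Farida holds 90% of Auriga, so Farida controls Auriga.
Neither Farida nor any entity Farida controls holds any voting interest in Cobalt.
So Farida does not control Cobalt.

No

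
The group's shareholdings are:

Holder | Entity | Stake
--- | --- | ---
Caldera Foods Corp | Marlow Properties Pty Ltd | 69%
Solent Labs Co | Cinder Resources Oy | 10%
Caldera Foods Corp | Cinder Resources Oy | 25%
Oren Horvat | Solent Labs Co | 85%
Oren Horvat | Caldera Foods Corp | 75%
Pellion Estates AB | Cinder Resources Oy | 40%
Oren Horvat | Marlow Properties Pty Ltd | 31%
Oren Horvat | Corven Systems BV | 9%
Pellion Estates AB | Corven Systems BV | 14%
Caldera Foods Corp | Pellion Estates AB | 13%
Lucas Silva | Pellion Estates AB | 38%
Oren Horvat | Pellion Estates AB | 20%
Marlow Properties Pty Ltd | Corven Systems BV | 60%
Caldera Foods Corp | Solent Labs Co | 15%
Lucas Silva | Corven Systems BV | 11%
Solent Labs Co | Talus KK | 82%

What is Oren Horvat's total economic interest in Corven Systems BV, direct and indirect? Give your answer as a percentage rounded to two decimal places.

Oren reaches Corven along 5 paths.
Via Marlow: 31% × 60% = 18.6%.
Via Caldera → Marlow: 75% × 69% × 60% = 31.05%.
Via Pellion: 20% × 14% = 2.8%.
Via Caldera → Pellion: 75% × 13% × 14% = 1.365%.
Direct stake: 9% = 9%.
Total: 18.6% + 31.05% + 2.8% + 1.365% + 9% = 62.815%.
Rounded: 62.82%.

62.82%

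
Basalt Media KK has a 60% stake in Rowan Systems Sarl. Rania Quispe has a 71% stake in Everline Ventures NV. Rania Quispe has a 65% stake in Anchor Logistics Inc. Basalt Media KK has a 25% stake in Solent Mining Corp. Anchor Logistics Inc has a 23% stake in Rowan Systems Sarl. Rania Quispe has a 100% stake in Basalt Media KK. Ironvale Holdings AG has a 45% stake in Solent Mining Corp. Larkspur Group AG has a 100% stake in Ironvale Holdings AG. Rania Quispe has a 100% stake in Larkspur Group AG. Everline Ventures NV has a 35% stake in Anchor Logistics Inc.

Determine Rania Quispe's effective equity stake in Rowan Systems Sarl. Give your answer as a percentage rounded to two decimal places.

Rania reaches Rowan along 3 paths.
Via Basalt: 100% × 60% = 60%.
Via Everline → Anchor: 71% × 35% × 23% = 5.7155%.
Via Anchor: 65% × 23% = 14.95%.
Total: 60% + 5.7155% + 14.95% = 80.6655%.
Rounded: 80.67%.

80.67%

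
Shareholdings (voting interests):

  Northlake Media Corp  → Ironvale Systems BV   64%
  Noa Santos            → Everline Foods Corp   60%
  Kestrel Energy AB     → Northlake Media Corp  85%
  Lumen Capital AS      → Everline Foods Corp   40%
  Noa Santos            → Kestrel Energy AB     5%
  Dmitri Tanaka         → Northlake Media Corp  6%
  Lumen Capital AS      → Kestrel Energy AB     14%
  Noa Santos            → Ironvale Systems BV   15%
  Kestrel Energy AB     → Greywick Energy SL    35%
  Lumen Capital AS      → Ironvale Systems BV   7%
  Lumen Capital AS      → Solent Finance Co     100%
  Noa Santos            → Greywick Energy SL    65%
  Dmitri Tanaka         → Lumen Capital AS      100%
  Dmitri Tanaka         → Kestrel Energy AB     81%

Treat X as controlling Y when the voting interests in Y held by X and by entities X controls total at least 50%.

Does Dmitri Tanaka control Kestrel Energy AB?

Dmitri holds 100% of Lumen, so Dmitri controls Lumen.
Dmitri and Lumen together hold 81% + 14% = 95% of Kestrel, so Dmitri controls Kestrel.

Yes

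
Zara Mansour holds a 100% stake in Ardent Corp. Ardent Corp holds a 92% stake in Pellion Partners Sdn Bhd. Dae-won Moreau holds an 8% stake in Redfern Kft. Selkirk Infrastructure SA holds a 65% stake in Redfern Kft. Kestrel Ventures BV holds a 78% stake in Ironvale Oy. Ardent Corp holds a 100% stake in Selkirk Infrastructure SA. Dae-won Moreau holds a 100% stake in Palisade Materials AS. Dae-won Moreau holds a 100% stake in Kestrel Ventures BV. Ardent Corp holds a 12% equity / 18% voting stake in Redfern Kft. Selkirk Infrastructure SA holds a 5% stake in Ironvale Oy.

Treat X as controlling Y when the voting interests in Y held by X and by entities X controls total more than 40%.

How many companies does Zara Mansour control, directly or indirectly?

Zara holds 100% of Ardent, so Zara controls Ardent.
Ardent holds 100% of Selkirk, so Zara controls Selkirk.
Selkirk and Ardent together hold 65% + 18% = 83% of Redfern, so Zara controls Redfern.
Ardent holds 92% of Pellion, so Zara controls Pellion.
No other company's threshold is met.
Zara controls 4 companies.

4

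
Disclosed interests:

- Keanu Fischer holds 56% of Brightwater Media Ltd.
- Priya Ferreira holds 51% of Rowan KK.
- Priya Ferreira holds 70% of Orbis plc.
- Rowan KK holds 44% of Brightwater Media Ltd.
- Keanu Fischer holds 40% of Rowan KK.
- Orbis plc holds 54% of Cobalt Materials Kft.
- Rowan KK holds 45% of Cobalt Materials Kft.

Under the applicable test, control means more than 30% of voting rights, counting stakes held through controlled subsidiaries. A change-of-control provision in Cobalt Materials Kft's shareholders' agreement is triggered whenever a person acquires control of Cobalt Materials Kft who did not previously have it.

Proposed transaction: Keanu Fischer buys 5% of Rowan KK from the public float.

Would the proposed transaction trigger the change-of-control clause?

No

The purchase changes only Keanu's holdings, so Keanu is the only person who could newly come to control Cobalt.
Keanu holds 40% of Rowan, so Keanu controls Rowan.
Rowan holds 45% of Cobalt, so Keanu controls Cobalt.
So Keanu already controls Cobalt before the transaction.
After the purchase, Keanu's direct stake in Rowan rises to 40% + 5% = 45%.
Keanu controlled Cobalt already, so this is not a new person acquiring control; every other person's position is unchanged or reduced.
No new person acquires control, so the clause is not triggered.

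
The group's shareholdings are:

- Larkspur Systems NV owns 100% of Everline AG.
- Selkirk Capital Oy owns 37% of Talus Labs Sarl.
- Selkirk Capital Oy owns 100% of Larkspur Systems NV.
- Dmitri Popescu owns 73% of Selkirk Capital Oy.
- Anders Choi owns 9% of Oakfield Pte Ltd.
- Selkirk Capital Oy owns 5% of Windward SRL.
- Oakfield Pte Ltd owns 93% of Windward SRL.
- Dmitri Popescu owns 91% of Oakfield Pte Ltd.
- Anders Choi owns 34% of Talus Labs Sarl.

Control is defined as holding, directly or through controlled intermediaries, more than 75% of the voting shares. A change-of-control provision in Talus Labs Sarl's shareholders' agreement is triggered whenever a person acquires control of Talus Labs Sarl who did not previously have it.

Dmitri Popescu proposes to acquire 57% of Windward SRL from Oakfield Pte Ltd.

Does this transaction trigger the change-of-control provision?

The purchase adds only to Dmitri's holdings (Oakfield's stake shrinks), so Dmitri is the only person who could newly come to control Talus.
Dmitri holds 91% of Oakfield, so Dmitri controls Oakfield.
Oakfield holds 93% of Windward, so Dmitri controls Windward.
Neither Dmitri nor any entity Dmitri controls holds any voting interest in Talus.
So before the transaction, Dmitri does not control Talus.
After the purchase, Dmitri holds 57% of Windward directly, and Oakfield's stake falls to 36%.
Oakfield and Dmitri together hold 36% + 57% = 93% of Windward, so Dmitri controls Windward.
After the transaction, neither Dmitri nor any entity Dmitri controls holds a voting interest in Talus, so Dmitri still does not control it.
No new person acquires control, so the clause is not triggered.

No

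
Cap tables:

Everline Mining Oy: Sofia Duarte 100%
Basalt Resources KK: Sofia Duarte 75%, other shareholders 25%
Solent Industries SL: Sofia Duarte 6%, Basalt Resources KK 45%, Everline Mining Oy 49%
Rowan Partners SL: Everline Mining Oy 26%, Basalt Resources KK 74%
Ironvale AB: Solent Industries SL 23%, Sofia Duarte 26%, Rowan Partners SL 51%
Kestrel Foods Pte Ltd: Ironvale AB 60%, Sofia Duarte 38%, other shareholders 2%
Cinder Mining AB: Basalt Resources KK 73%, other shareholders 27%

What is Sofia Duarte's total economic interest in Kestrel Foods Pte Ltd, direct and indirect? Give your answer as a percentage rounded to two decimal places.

90.79%

Sofia reaches Kestrel along 7 paths.
Via Solent → Ironvale: 6% × 23% × 60% = 0.828%.
Via Basalt → Solent → Ironvale: 75% × 45% × 23% × 60% = 4.6575%.
Via Everline → Solent → Ironvale: 100% × 49% × 23% × 60% = 6.762%.
Via Ironvale: 26% × 60% = 15.6%.
Via Everline → Rowan → Ironvale: 100% × 26% × 51% × 60% = 7.956%.
Via Basalt → Rowan → Ironvale: 75% × 74% × 51% × 60% = 16.983%.
Direct stake: 38% = 38%.
Total: 0.828% + 4.6575% + 6.762% + 15.6% + 7.956% + 16.983% + 38% = 90.7865%.
Rounded: 90.79%.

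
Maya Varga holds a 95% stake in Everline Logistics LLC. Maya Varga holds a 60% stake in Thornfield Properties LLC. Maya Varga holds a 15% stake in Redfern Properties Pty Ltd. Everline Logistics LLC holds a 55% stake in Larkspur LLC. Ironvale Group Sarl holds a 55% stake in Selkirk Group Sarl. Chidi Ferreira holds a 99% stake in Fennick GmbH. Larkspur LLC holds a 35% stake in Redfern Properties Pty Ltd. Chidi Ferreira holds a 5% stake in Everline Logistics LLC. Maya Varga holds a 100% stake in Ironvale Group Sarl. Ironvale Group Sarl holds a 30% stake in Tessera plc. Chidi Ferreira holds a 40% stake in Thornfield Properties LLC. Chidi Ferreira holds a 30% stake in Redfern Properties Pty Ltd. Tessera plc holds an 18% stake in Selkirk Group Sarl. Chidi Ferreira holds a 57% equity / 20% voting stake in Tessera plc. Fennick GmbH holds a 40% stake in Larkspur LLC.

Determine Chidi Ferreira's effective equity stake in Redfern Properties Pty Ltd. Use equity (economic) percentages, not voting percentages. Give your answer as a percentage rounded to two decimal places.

Chidi reaches Redfern along 3 paths.
Direct stake: 30% = 30%.
Via Everline → Larkspur: 5% × 55% × 35% = 0.9625%.
Via Fennick → Larkspur: 99% × 40% × 35% = 13.86%.
Total: 30% + 0.9625% + 13.86% = 44.8225%.
Rounded: 44.82%.

44.82%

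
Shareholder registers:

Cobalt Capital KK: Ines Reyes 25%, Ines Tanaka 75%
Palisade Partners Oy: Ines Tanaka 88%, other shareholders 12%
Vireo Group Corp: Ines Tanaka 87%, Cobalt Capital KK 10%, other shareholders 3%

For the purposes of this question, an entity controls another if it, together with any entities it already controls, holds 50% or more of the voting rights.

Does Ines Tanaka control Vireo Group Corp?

Ines Tanaka holds 75% of Cobalt, so Ines Tanaka controls Cobalt.
Ines Tanaka and Cobalt together hold 87% + 10% = 97% of Vireo, so Ines Tanaka controls Vireo.

Yes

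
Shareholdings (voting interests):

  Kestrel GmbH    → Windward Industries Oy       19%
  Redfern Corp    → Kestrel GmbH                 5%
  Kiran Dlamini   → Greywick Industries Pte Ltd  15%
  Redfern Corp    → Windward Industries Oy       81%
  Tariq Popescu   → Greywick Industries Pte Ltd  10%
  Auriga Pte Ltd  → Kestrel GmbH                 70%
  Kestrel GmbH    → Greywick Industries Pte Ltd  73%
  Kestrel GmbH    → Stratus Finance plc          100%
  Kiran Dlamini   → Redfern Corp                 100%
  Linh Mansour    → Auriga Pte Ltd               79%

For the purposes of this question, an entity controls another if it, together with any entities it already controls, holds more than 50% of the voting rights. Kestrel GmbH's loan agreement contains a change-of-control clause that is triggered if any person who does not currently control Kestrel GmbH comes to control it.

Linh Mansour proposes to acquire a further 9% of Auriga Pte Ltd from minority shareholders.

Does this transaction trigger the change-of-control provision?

No

The purchase changes only Linh's holdings, so Linh is the only person who could newly come to control Kestrel.
Linh holds 79% of Auriga, so Linh controls Auriga.
Auriga holds 70% of Kestrel, so Linh controls Kestrel.
So Linh already controls Kestrel before the transaction.
After the purchase, Linh's direct stake in Auriga rises to 79% + 9% = 88%.
Linh controlled Kestrel already, so this is not a new person acquiring control; every other person's position is unchanged or reduced.
No new person acquires control, so the clause is not triggered.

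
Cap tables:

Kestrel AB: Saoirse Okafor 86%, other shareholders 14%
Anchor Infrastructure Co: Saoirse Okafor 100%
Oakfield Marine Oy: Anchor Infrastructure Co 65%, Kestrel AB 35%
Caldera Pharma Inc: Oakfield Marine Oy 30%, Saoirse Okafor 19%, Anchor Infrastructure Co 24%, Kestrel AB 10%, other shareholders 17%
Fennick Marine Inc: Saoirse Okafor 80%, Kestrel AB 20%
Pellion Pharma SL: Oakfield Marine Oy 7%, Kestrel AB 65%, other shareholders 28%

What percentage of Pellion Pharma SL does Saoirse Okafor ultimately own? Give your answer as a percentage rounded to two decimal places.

Saoirse reaches Pellion along 3 paths.
Via Anchor → Oakfield: 100% × 65% × 7% = 4.55%.
Via Kestrel → Oakfield: 86% × 35% × 7% = 2.107%.
Via Kestrel: 86% × 65% = 55.9%.
Total: 4.55% + 2.107% + 55.9% = 62.557%.
Rounded: 62.56%.

62.56%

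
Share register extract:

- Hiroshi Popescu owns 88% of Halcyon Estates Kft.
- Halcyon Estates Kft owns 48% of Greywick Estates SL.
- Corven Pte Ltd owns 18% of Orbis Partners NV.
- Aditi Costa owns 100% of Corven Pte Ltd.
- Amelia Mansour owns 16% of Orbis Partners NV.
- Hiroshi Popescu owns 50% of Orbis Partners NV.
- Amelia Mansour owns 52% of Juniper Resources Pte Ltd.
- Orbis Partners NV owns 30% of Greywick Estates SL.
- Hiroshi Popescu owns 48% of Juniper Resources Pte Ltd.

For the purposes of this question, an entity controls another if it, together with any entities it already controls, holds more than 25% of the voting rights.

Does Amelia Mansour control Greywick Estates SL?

No

Amelia holds 52% of Juniper, so Amelia controls Juniper.
Neither Amelia nor any entity Amelia controls holds any voting interest in Greywick.
So Amelia does not control Greywick.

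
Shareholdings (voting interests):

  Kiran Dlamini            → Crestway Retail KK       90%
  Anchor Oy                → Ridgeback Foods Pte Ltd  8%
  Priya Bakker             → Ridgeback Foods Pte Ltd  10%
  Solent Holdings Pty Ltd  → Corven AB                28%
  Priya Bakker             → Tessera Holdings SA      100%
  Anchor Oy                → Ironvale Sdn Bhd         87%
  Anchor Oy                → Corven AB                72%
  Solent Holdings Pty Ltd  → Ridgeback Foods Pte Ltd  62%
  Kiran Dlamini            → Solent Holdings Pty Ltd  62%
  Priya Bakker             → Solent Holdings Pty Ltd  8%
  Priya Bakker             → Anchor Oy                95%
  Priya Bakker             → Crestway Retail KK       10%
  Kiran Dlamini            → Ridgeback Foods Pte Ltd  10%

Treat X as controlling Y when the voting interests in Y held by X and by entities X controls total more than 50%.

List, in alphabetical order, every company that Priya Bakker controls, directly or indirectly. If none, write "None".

Priya holds 95% of Anchor, so Priya controls Anchor.
Anchor holds 72% of Corven, so Priya controls Corven.
Priya holds 100% of Tessera, so Priya controls Tessera.
Anchor holds 87% of Ironvale, so Priya controls Ironvale.
No other company's threshold is met.

Anchor Oy, Corven AB, Ironvale Sdn Bhd, Tessera Holdings SA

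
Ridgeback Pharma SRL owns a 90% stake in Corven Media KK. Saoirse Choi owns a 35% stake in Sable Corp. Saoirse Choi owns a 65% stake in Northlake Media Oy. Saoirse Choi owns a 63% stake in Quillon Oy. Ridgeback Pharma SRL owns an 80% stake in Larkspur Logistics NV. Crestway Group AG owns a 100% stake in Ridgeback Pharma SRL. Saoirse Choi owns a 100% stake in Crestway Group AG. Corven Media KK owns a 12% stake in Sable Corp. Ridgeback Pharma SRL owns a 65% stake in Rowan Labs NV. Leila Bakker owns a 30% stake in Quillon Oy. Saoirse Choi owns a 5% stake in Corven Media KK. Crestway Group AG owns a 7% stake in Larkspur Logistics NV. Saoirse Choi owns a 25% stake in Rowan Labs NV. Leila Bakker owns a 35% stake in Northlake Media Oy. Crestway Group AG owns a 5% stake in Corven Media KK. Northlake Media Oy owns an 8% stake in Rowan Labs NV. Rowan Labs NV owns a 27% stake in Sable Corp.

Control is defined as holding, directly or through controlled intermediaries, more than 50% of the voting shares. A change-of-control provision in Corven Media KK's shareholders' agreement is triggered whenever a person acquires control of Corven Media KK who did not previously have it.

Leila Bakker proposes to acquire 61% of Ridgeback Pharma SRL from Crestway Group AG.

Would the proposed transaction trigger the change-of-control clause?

Yes

The purchase adds only to Leila's holdings (Crestway's stake shrinks), so Leila is the only person who could newly come to control Corven.
Leila's largest direct stake is 35% in Northlake, which does not meet the threshold, so Leila controls no company.
Neither Leila nor any entity Leila controls holds any voting interest in Corven.
So before the transaction, Leila does not control Corven.
After the purchase, Leila holds 61% of Ridgeback directly, and Crestway's stake falls to 39%.
Leila holds 61% of Ridgeback, so Leila controls Ridgeback.
Ridgeback holds 90% of Corven, so Leila controls Corven.
Leila did not control Corven before and does after, so the clause is triggered.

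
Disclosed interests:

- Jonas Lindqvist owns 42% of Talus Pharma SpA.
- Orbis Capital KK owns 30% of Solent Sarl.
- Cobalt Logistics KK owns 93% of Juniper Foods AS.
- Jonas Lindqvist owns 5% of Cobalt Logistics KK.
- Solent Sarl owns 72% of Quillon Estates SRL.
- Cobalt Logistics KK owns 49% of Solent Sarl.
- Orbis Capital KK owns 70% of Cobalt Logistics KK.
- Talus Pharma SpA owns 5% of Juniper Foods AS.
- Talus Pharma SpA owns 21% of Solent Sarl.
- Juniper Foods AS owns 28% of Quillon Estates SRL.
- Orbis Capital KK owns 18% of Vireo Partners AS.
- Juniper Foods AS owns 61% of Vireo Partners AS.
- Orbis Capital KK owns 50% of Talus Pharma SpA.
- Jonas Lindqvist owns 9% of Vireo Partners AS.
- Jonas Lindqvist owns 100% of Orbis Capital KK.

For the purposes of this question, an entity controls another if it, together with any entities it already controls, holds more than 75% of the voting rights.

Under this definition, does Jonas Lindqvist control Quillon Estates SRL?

No

Jonas holds 100% of Orbis, so Jonas controls Orbis.
Orbis and Jonas together hold 50% + 42% = 92% of Talus, so Jonas controls Talus.
Neither Jonas nor any entity Jonas controls holds any voting interest in Quillon.
So Jonas does not control Quillon.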